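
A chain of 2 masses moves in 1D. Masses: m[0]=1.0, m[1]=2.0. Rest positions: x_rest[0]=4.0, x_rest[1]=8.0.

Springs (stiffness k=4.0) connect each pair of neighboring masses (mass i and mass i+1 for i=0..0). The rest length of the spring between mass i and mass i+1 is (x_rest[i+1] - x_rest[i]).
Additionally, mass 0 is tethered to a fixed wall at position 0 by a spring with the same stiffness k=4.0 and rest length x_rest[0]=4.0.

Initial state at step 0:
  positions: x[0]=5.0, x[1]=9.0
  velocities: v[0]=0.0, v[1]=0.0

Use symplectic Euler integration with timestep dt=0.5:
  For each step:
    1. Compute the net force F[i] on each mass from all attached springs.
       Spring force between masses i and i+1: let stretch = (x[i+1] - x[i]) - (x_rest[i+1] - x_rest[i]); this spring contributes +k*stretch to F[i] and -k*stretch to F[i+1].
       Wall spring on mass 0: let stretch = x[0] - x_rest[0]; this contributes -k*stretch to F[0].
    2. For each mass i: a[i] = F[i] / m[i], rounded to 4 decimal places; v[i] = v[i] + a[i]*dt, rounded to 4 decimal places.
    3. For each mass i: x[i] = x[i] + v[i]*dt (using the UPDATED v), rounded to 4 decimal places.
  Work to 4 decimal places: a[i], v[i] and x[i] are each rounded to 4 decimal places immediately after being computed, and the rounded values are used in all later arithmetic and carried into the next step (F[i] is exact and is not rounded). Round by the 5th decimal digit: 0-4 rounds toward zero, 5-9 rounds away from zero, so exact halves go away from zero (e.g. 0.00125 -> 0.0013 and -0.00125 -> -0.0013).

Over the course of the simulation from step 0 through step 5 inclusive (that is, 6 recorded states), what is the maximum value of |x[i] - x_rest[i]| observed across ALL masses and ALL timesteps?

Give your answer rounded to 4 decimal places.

Step 0: x=[5.0000 9.0000] v=[0.0000 0.0000]
Step 1: x=[4.0000 9.0000] v=[-2.0000 0.0000]
Step 2: x=[4.0000 8.5000] v=[0.0000 -1.0000]
Step 3: x=[4.5000 7.7500] v=[1.0000 -1.5000]
Step 4: x=[3.7500 7.3750] v=[-1.5000 -0.7500]
Step 5: x=[2.8750 7.1875] v=[-1.7500 -0.3750]
Max displacement = 1.1250

Answer: 1.1250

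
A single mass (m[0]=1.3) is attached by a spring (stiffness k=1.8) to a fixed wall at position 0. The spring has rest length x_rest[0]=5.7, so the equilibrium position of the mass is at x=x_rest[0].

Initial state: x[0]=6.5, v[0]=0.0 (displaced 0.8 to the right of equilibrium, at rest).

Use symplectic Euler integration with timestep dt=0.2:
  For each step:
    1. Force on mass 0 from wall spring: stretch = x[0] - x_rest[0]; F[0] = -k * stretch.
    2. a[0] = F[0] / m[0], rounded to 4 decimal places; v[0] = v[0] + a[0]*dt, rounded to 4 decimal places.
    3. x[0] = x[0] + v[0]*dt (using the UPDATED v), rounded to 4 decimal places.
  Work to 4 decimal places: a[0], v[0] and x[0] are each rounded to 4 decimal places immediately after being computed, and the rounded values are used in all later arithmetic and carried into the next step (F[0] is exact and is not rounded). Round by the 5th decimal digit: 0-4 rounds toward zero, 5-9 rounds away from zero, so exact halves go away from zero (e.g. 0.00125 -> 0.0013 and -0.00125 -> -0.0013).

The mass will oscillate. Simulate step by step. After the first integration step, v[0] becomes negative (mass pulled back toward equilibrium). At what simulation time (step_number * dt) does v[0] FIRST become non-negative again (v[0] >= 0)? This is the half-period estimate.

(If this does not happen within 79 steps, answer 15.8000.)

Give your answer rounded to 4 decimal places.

Step 0: x=[6.5000] v=[0.0000]
Step 1: x=[6.4557] v=[-0.2215]
Step 2: x=[6.3695] v=[-0.4308]
Step 3: x=[6.2463] v=[-0.6162]
Step 4: x=[6.0928] v=[-0.7675]
Step 5: x=[5.9175] v=[-0.8763]
Step 6: x=[5.7302] v=[-0.9365]
Step 7: x=[5.5412] v=[-0.9449]
Step 8: x=[5.3610] v=[-0.9009]
Step 9: x=[5.1996] v=[-0.8070]
Step 10: x=[5.0659] v=[-0.6684]
Step 11: x=[4.9673] v=[-0.4928]
Step 12: x=[4.9093] v=[-0.2899]
Step 13: x=[4.8951] v=[-0.0709]
Step 14: x=[4.9255] v=[0.1520]
First v>=0 after going negative at step 14, time=2.8000

Answer: 2.8000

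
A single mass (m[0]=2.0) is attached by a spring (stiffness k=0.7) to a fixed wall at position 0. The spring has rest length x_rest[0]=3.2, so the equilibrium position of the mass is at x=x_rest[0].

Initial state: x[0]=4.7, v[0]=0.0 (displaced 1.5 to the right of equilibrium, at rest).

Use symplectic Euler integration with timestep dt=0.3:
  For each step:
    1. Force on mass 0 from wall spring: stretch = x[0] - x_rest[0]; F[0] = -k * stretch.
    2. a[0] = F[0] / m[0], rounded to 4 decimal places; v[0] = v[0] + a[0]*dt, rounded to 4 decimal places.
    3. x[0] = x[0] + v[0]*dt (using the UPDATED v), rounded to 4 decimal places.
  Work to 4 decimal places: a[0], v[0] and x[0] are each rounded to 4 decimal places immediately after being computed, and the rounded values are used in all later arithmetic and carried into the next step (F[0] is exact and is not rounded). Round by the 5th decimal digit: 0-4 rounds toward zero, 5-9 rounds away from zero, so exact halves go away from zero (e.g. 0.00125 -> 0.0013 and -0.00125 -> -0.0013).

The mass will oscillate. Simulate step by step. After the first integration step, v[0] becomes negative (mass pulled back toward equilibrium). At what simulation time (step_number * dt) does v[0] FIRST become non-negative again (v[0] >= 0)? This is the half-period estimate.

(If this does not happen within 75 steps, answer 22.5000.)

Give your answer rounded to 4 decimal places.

Step 0: x=[4.7000] v=[0.0000]
Step 1: x=[4.6528] v=[-0.1575]
Step 2: x=[4.5598] v=[-0.3101]
Step 3: x=[4.4239] v=[-0.4529]
Step 4: x=[4.2495] v=[-0.5814]
Step 5: x=[4.0420] v=[-0.6916]
Step 6: x=[3.8080] v=[-0.7800]
Step 7: x=[3.5549] v=[-0.8438]
Step 8: x=[3.2906] v=[-0.8811]
Step 9: x=[3.0234] v=[-0.8906]
Step 10: x=[2.7618] v=[-0.8721]
Step 11: x=[2.5140] v=[-0.8261]
Step 12: x=[2.2878] v=[-0.7541]
Step 13: x=[2.0903] v=[-0.6583]
Step 14: x=[1.9278] v=[-0.5418]
Step 15: x=[1.8053] v=[-0.4082]
Step 16: x=[1.7268] v=[-0.2618]
Step 17: x=[1.6947] v=[-0.1071]
Step 18: x=[1.7100] v=[0.0510]
First v>=0 after going negative at step 18, time=5.4000

Answer: 5.4000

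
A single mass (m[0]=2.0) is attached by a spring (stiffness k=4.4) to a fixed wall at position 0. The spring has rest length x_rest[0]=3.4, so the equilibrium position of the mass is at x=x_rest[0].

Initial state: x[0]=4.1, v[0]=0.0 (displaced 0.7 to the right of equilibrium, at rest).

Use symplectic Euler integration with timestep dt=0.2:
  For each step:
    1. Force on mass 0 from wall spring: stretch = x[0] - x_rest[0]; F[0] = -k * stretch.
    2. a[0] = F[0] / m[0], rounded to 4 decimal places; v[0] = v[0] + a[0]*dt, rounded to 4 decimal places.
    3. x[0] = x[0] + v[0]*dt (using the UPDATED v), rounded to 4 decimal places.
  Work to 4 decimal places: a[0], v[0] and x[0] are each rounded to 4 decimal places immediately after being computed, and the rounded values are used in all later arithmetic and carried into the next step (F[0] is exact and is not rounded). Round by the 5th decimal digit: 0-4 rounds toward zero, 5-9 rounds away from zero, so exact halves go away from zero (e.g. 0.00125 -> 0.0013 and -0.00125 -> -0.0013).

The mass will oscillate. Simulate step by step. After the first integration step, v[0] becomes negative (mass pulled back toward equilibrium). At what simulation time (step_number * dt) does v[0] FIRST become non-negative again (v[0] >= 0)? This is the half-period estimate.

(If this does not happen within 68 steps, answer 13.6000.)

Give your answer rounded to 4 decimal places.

Step 0: x=[4.1000] v=[0.0000]
Step 1: x=[4.0384] v=[-0.3080]
Step 2: x=[3.9206] v=[-0.5889]
Step 3: x=[3.7570] v=[-0.8180]
Step 4: x=[3.5620] v=[-0.9751]
Step 5: x=[3.3527] v=[-1.0464]
Step 6: x=[3.1476] v=[-1.0256]
Step 7: x=[2.9647] v=[-0.9145]
Step 8: x=[2.8201] v=[-0.7230]
Step 9: x=[2.7265] v=[-0.4678]
Step 10: x=[2.6922] v=[-0.1715]
Step 11: x=[2.7202] v=[0.1399]
First v>=0 after going negative at step 11, time=2.2000

Answer: 2.2000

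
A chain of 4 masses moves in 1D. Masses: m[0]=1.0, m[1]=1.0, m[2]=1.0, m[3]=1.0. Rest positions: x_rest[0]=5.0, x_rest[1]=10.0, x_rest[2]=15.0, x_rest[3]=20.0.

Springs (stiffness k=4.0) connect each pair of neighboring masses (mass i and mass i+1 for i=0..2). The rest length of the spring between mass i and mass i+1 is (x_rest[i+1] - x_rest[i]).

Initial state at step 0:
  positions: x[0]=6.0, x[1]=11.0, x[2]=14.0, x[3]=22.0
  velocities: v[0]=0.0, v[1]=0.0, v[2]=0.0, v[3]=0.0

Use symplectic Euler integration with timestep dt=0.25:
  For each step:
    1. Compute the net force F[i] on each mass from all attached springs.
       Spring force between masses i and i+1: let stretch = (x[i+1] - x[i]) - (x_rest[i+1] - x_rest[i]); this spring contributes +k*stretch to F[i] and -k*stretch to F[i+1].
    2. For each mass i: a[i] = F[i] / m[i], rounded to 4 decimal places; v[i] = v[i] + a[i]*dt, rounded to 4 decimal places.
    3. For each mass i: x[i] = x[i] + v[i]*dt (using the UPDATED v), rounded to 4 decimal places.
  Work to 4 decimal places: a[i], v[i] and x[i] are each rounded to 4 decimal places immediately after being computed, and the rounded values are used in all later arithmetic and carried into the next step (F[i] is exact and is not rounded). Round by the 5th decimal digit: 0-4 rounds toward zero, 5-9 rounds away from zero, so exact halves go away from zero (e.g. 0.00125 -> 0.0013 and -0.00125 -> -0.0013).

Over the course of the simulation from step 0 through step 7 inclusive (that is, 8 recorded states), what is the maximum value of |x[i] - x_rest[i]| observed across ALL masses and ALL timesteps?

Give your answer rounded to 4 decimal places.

Answer: 2.5469

Derivation:
Step 0: x=[6.0000 11.0000 14.0000 22.0000] v=[0.0000 0.0000 0.0000 0.0000]
Step 1: x=[6.0000 10.5000 15.2500 21.2500] v=[0.0000 -2.0000 5.0000 -3.0000]
Step 2: x=[5.8750 10.0625 16.8125 20.2500] v=[-0.5000 -1.7500 6.2500 -4.0000]
Step 3: x=[5.5469 10.2656 17.5469 19.6406] v=[-1.3125 0.8125 2.9375 -2.4375]
Step 4: x=[5.1485 11.1094 16.9844 19.7578] v=[-1.5938 3.3751 -2.2501 0.4688]
Step 5: x=[4.9903 11.9317 15.6465 20.4317] v=[-0.6329 3.2892 -5.3517 2.6954]
Step 6: x=[5.3174 11.9474 14.5762 21.1593] v=[1.3085 0.0626 -4.2813 2.9102]
Step 7: x=[6.0520 10.9628 14.4945 21.4911] v=[2.9385 -3.9386 -0.3270 1.3271]
Max displacement = 2.5469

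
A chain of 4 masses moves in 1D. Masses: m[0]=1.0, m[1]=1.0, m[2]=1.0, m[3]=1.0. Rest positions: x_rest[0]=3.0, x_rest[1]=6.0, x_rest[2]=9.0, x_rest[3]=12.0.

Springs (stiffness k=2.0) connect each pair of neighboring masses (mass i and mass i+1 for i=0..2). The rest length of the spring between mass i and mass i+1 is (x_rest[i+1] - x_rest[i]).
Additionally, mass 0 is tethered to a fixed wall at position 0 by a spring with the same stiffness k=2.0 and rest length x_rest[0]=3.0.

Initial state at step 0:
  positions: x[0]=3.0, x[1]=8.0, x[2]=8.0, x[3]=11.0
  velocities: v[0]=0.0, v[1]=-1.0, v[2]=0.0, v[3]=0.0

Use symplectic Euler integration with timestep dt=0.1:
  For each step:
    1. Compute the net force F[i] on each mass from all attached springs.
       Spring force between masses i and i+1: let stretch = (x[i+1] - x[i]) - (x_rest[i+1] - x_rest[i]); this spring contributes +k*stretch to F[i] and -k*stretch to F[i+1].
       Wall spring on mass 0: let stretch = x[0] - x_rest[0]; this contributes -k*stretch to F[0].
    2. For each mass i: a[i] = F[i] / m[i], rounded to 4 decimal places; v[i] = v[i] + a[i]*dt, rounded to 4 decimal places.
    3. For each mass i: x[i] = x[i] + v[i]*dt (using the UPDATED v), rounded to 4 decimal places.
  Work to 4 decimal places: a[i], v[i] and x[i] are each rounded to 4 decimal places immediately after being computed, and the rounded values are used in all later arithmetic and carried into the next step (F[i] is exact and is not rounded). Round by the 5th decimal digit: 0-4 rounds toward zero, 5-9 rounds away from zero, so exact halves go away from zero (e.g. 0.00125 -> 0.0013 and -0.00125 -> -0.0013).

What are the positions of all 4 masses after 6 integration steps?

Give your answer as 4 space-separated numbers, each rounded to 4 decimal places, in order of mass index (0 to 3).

Step 0: x=[3.0000 8.0000 8.0000 11.0000] v=[0.0000 -1.0000 0.0000 0.0000]
Step 1: x=[3.0400 7.8000 8.0600 11.0000] v=[0.4000 -2.0000 0.6000 0.0000]
Step 2: x=[3.1144 7.5100 8.1736 11.0012] v=[0.7440 -2.9000 1.1360 0.0120]
Step 3: x=[3.2144 7.1454 8.3305 11.0059] v=[1.0002 -3.6464 1.5688 0.0465]
Step 4: x=[3.3288 6.7258 8.5172 11.0170] v=[1.1435 -4.1956 1.8669 0.1114]
Step 5: x=[3.4445 6.2741 8.7181 11.0381] v=[1.1571 -4.5167 2.0086 0.2114]
Step 6: x=[3.5479 5.8147 8.9165 11.0728] v=[1.0341 -4.5938 1.9838 0.3474]

Answer: 3.5479 5.8147 8.9165 11.0728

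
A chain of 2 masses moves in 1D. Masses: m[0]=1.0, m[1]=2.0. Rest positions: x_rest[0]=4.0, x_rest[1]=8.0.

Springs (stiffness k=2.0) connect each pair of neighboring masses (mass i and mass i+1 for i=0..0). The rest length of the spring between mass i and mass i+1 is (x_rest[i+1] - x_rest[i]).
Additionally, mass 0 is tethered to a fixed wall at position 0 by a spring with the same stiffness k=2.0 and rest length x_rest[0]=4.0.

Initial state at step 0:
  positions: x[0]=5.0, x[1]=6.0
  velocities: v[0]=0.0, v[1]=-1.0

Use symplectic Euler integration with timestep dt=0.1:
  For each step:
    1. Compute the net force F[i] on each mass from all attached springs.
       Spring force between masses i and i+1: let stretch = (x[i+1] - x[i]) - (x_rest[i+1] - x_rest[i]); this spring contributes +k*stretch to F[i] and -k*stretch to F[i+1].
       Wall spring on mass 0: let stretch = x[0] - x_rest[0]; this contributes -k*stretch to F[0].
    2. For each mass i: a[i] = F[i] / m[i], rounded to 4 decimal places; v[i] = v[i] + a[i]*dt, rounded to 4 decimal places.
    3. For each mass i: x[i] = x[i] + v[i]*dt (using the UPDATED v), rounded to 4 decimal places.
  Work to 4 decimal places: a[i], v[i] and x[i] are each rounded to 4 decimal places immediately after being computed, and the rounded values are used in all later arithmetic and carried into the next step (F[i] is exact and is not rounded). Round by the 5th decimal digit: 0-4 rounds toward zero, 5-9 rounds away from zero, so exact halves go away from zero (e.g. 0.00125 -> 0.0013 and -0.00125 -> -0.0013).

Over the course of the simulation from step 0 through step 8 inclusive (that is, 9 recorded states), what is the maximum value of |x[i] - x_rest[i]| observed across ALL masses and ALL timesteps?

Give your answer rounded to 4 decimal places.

Step 0: x=[5.0000 6.0000] v=[0.0000 -1.0000]
Step 1: x=[4.9200 5.9300] v=[-0.8000 -0.7000]
Step 2: x=[4.7618 5.8899] v=[-1.5820 -0.4010]
Step 3: x=[4.5309 5.8785] v=[-2.3087 -0.1138]
Step 4: x=[4.2364 5.8936] v=[-2.9454 0.1514]
Step 5: x=[3.8903 5.9322] v=[-3.4612 0.3857]
Step 6: x=[3.5072 5.9904] v=[-3.8309 0.5815]
Step 7: x=[3.1036 6.0637] v=[-4.0357 0.7332]
Step 8: x=[2.6972 6.1474] v=[-4.0644 0.8372]
Max displacement = 2.1215

Answer: 2.1215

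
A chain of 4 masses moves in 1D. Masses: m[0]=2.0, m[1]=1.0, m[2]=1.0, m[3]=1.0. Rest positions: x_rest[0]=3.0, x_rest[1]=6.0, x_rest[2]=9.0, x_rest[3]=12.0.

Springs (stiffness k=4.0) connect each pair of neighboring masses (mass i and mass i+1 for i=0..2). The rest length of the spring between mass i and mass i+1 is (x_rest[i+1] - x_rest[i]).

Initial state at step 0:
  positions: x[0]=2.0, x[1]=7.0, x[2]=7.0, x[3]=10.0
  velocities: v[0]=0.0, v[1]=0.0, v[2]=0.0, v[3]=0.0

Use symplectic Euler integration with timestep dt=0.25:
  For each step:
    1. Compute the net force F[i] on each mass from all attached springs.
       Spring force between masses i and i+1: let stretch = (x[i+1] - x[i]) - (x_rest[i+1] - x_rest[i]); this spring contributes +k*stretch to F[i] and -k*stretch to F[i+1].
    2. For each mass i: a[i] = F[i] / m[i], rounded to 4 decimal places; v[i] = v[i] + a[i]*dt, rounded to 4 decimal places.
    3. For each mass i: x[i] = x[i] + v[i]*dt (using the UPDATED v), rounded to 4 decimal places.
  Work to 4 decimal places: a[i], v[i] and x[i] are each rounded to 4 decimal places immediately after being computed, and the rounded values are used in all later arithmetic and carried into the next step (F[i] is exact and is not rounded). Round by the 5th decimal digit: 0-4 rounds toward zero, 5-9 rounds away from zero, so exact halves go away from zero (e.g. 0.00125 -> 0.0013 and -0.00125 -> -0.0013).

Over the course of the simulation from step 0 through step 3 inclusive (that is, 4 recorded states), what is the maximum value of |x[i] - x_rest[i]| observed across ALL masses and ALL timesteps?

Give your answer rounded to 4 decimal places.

Step 0: x=[2.0000 7.0000 7.0000 10.0000] v=[0.0000 0.0000 0.0000 0.0000]
Step 1: x=[2.2500 5.7500 7.7500 10.0000] v=[1.0000 -5.0000 3.0000 0.0000]
Step 2: x=[2.5625 4.1250 8.5625 10.1875] v=[1.2500 -6.5000 3.2500 0.7500]
Step 3: x=[2.6953 3.2188 8.6719 10.7188] v=[0.5313 -3.6250 0.4375 2.1250]
Max displacement = 2.7812

Answer: 2.7812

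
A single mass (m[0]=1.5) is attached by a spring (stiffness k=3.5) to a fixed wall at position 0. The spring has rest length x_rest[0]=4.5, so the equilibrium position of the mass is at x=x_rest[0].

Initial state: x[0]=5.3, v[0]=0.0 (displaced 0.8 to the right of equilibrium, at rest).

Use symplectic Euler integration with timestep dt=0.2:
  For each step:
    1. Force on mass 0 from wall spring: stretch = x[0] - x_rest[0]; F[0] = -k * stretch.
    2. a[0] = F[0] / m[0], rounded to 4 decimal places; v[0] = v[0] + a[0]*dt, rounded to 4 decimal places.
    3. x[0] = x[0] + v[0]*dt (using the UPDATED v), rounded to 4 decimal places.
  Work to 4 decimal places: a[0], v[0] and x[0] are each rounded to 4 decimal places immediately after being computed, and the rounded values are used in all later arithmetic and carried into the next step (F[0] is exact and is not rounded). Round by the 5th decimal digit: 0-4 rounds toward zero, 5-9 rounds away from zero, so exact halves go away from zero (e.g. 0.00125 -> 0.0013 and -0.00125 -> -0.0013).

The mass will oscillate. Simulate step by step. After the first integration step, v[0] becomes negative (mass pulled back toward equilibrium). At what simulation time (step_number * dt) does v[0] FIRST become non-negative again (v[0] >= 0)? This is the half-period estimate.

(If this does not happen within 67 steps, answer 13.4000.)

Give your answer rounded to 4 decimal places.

Step 0: x=[5.3000] v=[0.0000]
Step 1: x=[5.2253] v=[-0.3733]
Step 2: x=[5.0829] v=[-0.7118]
Step 3: x=[4.8861] v=[-0.9838]
Step 4: x=[4.6533] v=[-1.1640]
Step 5: x=[4.4062] v=[-1.2355]
Step 6: x=[4.1679] v=[-1.1917]
Step 7: x=[3.9606] v=[-1.0367]
Step 8: x=[3.8036] v=[-0.7850]
Step 9: x=[3.7116] v=[-0.4600]
Step 10: x=[3.6932] v=[-0.0921]
Step 11: x=[3.7501] v=[0.2844]
First v>=0 after going negative at step 11, time=2.2000

Answer: 2.2000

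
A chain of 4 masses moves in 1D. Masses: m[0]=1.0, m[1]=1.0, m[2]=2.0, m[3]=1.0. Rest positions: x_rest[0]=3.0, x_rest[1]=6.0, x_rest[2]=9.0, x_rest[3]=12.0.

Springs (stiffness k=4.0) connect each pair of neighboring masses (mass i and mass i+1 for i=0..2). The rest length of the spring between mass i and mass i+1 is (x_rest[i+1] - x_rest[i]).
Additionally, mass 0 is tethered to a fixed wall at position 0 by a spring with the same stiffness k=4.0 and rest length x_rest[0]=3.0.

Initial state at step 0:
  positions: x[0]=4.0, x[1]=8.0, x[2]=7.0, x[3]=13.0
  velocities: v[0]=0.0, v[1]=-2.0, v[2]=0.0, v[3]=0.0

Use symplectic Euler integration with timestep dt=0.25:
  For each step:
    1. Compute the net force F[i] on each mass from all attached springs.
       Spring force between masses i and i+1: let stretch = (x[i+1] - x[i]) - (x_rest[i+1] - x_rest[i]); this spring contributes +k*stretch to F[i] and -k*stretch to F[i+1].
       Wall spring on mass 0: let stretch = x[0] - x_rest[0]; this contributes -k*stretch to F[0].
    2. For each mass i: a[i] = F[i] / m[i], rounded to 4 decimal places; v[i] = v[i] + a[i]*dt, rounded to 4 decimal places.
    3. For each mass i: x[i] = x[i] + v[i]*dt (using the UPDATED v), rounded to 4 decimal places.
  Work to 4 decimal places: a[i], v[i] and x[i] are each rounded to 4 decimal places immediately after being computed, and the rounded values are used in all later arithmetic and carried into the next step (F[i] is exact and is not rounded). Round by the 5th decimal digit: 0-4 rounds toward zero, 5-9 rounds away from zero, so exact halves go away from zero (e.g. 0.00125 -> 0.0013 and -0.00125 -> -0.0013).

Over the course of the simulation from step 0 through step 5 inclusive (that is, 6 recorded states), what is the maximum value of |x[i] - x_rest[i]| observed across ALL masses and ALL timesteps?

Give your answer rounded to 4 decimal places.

Step 0: x=[4.0000 8.0000 7.0000 13.0000] v=[0.0000 -2.0000 0.0000 0.0000]
Step 1: x=[4.0000 6.2500 7.8750 12.2500] v=[0.0000 -7.0000 3.5000 -3.0000]
Step 2: x=[3.5625 4.3438 9.0938 11.1563] v=[-1.7500 -7.6250 4.8750 -4.3750]
Step 3: x=[2.4297 3.4297 9.9766 10.2969] v=[-4.5312 -3.6563 3.5313 -3.4375]
Step 4: x=[0.9395 3.9024 10.0811 10.1075] v=[-5.9609 1.8906 0.4180 -0.7578]
Step 5: x=[-0.0449 5.1790 9.4166 10.6615] v=[-3.9375 5.1064 -2.6582 2.2158]
Max displacement = 3.0449

Answer: 3.0449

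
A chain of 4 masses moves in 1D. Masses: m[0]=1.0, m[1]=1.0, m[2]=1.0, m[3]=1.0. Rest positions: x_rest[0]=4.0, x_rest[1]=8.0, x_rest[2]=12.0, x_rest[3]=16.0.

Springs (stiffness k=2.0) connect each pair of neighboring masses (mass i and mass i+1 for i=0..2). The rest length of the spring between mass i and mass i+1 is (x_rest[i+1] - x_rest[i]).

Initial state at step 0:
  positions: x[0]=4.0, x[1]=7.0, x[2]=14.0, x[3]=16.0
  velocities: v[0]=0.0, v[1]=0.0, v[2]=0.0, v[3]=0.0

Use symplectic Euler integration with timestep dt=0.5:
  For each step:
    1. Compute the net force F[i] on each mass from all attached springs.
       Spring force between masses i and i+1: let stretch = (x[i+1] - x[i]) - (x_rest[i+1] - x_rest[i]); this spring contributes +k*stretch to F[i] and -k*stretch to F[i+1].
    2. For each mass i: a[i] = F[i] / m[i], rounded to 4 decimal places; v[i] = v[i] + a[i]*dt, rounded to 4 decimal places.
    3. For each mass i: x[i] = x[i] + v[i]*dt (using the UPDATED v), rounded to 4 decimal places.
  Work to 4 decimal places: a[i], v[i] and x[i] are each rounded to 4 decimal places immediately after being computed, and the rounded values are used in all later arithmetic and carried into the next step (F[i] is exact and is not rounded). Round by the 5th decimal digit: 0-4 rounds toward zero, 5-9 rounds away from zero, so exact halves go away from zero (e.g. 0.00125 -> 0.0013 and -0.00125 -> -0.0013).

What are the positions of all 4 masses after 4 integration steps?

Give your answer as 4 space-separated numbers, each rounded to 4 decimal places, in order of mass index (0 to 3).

Step 0: x=[4.0000 7.0000 14.0000 16.0000] v=[0.0000 0.0000 0.0000 0.0000]
Step 1: x=[3.5000 9.0000 11.5000 17.0000] v=[-1.0000 4.0000 -5.0000 2.0000]
Step 2: x=[3.7500 9.5000 10.5000 17.2500] v=[0.5000 1.0000 -2.0000 0.5000]
Step 3: x=[4.8750 7.6250 12.3750 16.1250] v=[2.2500 -3.7500 3.7500 -2.2500]
Step 4: x=[5.3750 6.7500 13.7500 15.1250] v=[1.0000 -1.7500 2.7500 -2.0000]

Answer: 5.3750 6.7500 13.7500 15.1250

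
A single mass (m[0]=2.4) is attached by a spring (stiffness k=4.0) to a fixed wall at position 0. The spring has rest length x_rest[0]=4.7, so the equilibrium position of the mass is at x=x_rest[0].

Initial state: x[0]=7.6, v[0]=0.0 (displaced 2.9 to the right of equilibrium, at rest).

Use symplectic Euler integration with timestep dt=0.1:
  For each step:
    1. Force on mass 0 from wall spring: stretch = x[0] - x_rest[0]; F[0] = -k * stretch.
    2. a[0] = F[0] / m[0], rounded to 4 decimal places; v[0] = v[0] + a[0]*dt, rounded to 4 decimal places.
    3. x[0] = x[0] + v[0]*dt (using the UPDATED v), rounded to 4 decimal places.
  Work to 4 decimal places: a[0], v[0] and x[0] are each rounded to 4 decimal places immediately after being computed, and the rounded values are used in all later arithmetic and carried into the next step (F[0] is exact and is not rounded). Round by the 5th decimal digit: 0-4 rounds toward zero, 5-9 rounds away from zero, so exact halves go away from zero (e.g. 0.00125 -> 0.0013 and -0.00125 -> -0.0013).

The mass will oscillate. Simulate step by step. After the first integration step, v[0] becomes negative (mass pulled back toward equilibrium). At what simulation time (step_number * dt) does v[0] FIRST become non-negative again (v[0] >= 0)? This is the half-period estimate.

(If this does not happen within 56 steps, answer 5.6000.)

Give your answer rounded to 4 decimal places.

Answer: 2.5000

Derivation:
Step 0: x=[7.6000] v=[0.0000]
Step 1: x=[7.5517] v=[-0.4833]
Step 2: x=[7.4558] v=[-0.9586]
Step 3: x=[7.3140] v=[-1.4179]
Step 4: x=[7.1286] v=[-1.8536]
Step 5: x=[6.9028] v=[-2.2584]
Step 6: x=[6.6403] v=[-2.6255]
Step 7: x=[6.3454] v=[-2.9489]
Step 8: x=[6.0231] v=[-3.2231]
Step 9: x=[5.6787] v=[-3.4436]
Step 10: x=[5.3180] v=[-3.6067]
Step 11: x=[4.9470] v=[-3.7097]
Step 12: x=[4.5719] v=[-3.7509]
Step 13: x=[4.1989] v=[-3.7296]
Step 14: x=[3.8343] v=[-3.6461]
Step 15: x=[3.4841] v=[-3.5018]
Step 16: x=[3.1542] v=[-3.2992]
Step 17: x=[2.8500] v=[-3.0416]
Step 18: x=[2.5767] v=[-2.7333]
Step 19: x=[2.3388] v=[-2.3794]
Step 20: x=[2.1402] v=[-1.9859]
Step 21: x=[1.9843] v=[-1.5593]
Step 22: x=[1.8736] v=[-1.1067]
Step 23: x=[1.8100] v=[-0.6356]
Step 24: x=[1.7946] v=[-0.1539]
Step 25: x=[1.8276] v=[0.3303]
First v>=0 after going negative at step 25, time=2.5000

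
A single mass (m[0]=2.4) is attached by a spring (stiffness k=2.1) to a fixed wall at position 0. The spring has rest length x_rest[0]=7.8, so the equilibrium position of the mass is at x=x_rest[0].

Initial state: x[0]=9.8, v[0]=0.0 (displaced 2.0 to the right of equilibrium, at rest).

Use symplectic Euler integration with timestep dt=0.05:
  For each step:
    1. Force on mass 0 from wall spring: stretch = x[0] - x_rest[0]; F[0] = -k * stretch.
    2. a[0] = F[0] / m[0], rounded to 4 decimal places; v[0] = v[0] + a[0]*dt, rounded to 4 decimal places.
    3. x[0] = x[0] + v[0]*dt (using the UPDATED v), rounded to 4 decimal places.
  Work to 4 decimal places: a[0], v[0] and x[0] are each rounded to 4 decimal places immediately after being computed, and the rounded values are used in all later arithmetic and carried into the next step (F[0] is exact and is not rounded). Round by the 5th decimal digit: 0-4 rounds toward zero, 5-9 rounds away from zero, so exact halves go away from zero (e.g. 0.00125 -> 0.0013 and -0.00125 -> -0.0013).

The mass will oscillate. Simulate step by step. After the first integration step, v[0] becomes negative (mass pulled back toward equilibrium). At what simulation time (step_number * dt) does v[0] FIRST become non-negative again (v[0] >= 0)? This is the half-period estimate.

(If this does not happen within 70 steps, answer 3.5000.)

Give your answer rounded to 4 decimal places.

Step 0: x=[9.8000] v=[0.0000]
Step 1: x=[9.7956] v=[-0.0875]
Step 2: x=[9.7869] v=[-0.1748]
Step 3: x=[9.7738] v=[-0.2617]
Step 4: x=[9.7564] v=[-0.3481]
Step 5: x=[9.7347] v=[-0.4337]
Step 6: x=[9.7088] v=[-0.5183]
Step 7: x=[9.6787] v=[-0.6018]
Step 8: x=[9.6445] v=[-0.6840]
Step 9: x=[9.6063] v=[-0.7647]
Step 10: x=[9.5641] v=[-0.8437]
Step 11: x=[9.5181] v=[-0.9209]
Step 12: x=[9.4683] v=[-0.9961]
Step 13: x=[9.4148] v=[-1.0691]
Step 14: x=[9.3578] v=[-1.1398]
Step 15: x=[9.2974] v=[-1.2080]
Step 16: x=[9.2337] v=[-1.2735]
Step 17: x=[9.1669] v=[-1.3362]
Step 18: x=[9.0971] v=[-1.3960]
Step 19: x=[9.0245] v=[-1.4528]
Step 20: x=[8.9492] v=[-1.5064]
Step 21: x=[8.8714] v=[-1.5567]
Step 22: x=[8.7912] v=[-1.6036]
Step 23: x=[8.7089] v=[-1.6470]
Step 24: x=[8.6246] v=[-1.6868]
Step 25: x=[8.5385] v=[-1.7229]
Step 26: x=[8.4507] v=[-1.7552]
Step 27: x=[8.3615] v=[-1.7837]
Step 28: x=[8.2711] v=[-1.8083]
Step 29: x=[8.1797] v=[-1.8289]
Step 30: x=[8.0874] v=[-1.8455]
Step 31: x=[7.9945] v=[-1.8581]
Step 32: x=[7.9012] v=[-1.8666]
Step 33: x=[7.8077] v=[-1.8710]
Step 34: x=[7.7141] v=[-1.8713]
Step 35: x=[7.6207] v=[-1.8675]
Step 36: x=[7.5277] v=[-1.8597]
Step 37: x=[7.4353] v=[-1.8478]
Step 38: x=[7.3437] v=[-1.8318]
Step 39: x=[7.2531] v=[-1.8118]
Step 40: x=[7.1637] v=[-1.7879]
Step 41: x=[7.0757] v=[-1.7601]
Step 42: x=[6.9893] v=[-1.7284]
Step 43: x=[6.9047] v=[-1.6929]
Step 44: x=[6.8220] v=[-1.6537]
Step 45: x=[6.7415] v=[-1.6109]
Step 46: x=[6.6633] v=[-1.5646]
Step 47: x=[6.5876] v=[-1.5149]
Step 48: x=[6.5145] v=[-1.4619]
Step 49: x=[6.4442] v=[-1.4057]
Step 50: x=[6.3769] v=[-1.3464]
Step 51: x=[6.3127] v=[-1.2841]
Step 52: x=[6.2518] v=[-1.2190]
Step 53: x=[6.1942] v=[-1.1513]
Step 54: x=[6.1402] v=[-1.0810]
Step 55: x=[6.0898] v=[-1.0084]
Step 56: x=[6.0431] v=[-0.9336]
Step 57: x=[6.0003] v=[-0.8567]
Step 58: x=[5.9614] v=[-0.7780]
Step 59: x=[5.9265] v=[-0.6976]
Step 60: x=[5.8957] v=[-0.6156]
Step 61: x=[5.8691] v=[-0.5323]
Step 62: x=[5.8467] v=[-0.4478]
Step 63: x=[5.8286] v=[-0.3623]
Step 64: x=[5.8148] v=[-0.2761]
Step 65: x=[5.8053] v=[-0.1892]
Step 66: x=[5.8002] v=[-0.1019]
Step 67: x=[5.7995] v=[-0.0144]
Step 68: x=[5.8032] v=[0.0731]
First v>=0 after going negative at step 68, time=3.4000

Answer: 3.4000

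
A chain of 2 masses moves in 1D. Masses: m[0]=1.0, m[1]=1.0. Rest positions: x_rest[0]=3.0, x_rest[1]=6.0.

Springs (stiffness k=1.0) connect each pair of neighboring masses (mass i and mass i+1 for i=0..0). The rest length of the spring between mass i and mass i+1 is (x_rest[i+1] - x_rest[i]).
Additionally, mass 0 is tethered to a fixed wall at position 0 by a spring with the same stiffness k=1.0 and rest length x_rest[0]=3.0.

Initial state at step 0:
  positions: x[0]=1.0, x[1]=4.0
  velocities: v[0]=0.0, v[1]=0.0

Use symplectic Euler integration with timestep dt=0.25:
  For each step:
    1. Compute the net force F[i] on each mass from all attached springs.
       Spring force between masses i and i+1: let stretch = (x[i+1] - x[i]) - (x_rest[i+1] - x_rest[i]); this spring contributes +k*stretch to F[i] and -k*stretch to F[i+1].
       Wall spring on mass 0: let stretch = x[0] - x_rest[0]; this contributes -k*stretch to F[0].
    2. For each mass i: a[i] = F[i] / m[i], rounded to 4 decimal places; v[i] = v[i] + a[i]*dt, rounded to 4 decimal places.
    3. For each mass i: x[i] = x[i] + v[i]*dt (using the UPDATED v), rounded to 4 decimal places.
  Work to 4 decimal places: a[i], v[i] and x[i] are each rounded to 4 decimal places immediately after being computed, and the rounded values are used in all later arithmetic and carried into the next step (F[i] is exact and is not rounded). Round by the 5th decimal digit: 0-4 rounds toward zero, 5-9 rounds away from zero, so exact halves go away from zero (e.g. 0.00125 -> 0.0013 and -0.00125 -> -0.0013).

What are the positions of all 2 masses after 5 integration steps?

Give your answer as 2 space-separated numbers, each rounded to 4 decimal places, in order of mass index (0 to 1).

Answer: 2.3931 4.2346

Derivation:
Step 0: x=[1.0000 4.0000] v=[0.0000 0.0000]
Step 1: x=[1.1250 4.0000] v=[0.5000 0.0000]
Step 2: x=[1.3594 4.0078] v=[0.9375 0.0313]
Step 3: x=[1.6744 4.0376] v=[1.2598 0.1192]
Step 4: x=[2.0324 4.1072] v=[1.4320 0.2784]
Step 5: x=[2.3931 4.2346] v=[1.4426 0.5097]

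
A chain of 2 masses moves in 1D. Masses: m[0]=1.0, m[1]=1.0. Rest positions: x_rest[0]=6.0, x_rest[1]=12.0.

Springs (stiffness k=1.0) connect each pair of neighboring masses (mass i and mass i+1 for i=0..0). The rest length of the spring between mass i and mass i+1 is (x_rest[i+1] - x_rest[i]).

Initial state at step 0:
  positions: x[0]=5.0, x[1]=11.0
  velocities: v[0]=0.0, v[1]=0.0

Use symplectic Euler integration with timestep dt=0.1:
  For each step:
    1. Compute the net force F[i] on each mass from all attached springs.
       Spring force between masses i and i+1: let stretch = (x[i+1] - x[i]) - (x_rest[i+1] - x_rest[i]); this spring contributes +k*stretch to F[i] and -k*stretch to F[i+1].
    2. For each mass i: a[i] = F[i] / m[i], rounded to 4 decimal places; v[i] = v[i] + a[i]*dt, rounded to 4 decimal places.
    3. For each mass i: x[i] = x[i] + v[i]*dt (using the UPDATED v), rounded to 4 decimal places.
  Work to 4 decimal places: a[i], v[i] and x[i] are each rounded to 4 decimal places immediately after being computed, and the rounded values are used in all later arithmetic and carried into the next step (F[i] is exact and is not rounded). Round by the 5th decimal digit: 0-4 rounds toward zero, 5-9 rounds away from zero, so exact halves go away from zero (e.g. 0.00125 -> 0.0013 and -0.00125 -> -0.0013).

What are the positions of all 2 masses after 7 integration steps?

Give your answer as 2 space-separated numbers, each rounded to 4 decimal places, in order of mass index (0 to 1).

Step 0: x=[5.0000 11.0000] v=[0.0000 0.0000]
Step 1: x=[5.0000 11.0000] v=[0.0000 0.0000]
Step 2: x=[5.0000 11.0000] v=[0.0000 0.0000]
Step 3: x=[5.0000 11.0000] v=[0.0000 0.0000]
Step 4: x=[5.0000 11.0000] v=[0.0000 0.0000]
Step 5: x=[5.0000 11.0000] v=[0.0000 0.0000]
Step 6: x=[5.0000 11.0000] v=[0.0000 0.0000]
Step 7: x=[5.0000 11.0000] v=[0.0000 0.0000]

Answer: 5.0000 11.0000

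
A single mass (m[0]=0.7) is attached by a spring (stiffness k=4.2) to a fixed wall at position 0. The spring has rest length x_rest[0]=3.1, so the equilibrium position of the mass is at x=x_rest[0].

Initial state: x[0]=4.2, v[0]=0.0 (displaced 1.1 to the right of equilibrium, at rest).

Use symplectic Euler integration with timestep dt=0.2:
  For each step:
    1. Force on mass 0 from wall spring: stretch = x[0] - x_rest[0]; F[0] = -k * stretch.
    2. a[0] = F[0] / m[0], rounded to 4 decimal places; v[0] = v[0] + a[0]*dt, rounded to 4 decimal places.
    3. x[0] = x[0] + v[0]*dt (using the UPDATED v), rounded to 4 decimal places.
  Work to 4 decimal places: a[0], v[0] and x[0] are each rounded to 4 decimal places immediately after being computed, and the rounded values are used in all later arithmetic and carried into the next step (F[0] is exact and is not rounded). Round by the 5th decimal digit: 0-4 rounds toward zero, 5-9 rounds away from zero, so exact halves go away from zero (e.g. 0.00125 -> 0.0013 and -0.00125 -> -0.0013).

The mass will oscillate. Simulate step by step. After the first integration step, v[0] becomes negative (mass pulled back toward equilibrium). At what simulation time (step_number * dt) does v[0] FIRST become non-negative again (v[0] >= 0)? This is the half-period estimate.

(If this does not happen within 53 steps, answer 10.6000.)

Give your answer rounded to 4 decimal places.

Answer: 1.4000

Derivation:
Step 0: x=[4.2000] v=[0.0000]
Step 1: x=[3.9360] v=[-1.3200]
Step 2: x=[3.4714] v=[-2.3232]
Step 3: x=[2.9176] v=[-2.7689]
Step 4: x=[2.4076] v=[-2.5500]
Step 5: x=[2.0638] v=[-1.7191]
Step 6: x=[1.9687] v=[-0.4757]
Step 7: x=[2.1451] v=[0.8819]
First v>=0 after going negative at step 7, time=1.4000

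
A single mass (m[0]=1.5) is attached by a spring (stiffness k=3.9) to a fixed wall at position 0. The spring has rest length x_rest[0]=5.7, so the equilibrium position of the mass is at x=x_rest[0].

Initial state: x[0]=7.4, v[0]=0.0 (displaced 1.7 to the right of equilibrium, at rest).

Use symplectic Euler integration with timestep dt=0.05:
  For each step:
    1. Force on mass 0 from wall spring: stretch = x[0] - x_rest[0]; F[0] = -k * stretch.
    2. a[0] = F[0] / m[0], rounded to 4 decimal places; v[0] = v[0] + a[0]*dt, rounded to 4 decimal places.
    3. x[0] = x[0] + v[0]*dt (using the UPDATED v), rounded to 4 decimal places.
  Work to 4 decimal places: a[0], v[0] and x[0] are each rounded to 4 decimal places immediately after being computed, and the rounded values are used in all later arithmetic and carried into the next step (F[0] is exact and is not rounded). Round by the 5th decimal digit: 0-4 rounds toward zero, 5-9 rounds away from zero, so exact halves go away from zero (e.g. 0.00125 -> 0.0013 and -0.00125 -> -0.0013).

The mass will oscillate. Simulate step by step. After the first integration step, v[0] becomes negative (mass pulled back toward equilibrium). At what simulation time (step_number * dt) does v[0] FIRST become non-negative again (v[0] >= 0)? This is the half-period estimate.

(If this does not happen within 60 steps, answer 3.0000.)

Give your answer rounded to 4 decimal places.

Step 0: x=[7.4000] v=[0.0000]
Step 1: x=[7.3890] v=[-0.2210]
Step 2: x=[7.3670] v=[-0.4406]
Step 3: x=[7.3341] v=[-0.6573]
Step 4: x=[7.2906] v=[-0.8697]
Step 5: x=[7.2368] v=[-1.0765]
Step 6: x=[7.1730] v=[-1.2763]
Step 7: x=[7.0996] v=[-1.4678]
Step 8: x=[7.0171] v=[-1.6498]
Step 9: x=[6.9261] v=[-1.8210]
Step 10: x=[6.8271] v=[-1.9804]
Step 11: x=[6.7208] v=[-2.1269]
Step 12: x=[6.6078] v=[-2.2596]
Step 13: x=[6.4889] v=[-2.3776]
Step 14: x=[6.3649] v=[-2.4802]
Step 15: x=[6.2366] v=[-2.5666]
Step 16: x=[6.1048] v=[-2.6364]
Step 17: x=[5.9704] v=[-2.6890]
Step 18: x=[5.8342] v=[-2.7242]
Step 19: x=[5.6971] v=[-2.7416]
Step 20: x=[5.5600] v=[-2.7412]
Step 21: x=[5.4239] v=[-2.7230]
Step 22: x=[5.2895] v=[-2.6871]
Step 23: x=[5.1578] v=[-2.6337]
Step 24: x=[5.0296] v=[-2.5632]
Step 25: x=[4.9058] v=[-2.4761]
Step 26: x=[4.7872] v=[-2.3729]
Step 27: x=[4.6745] v=[-2.2542]
Step 28: x=[4.5685] v=[-2.1209]
Step 29: x=[4.4698] v=[-1.9738]
Step 30: x=[4.3791] v=[-1.8139]
Step 31: x=[4.2970] v=[-1.6422]
Step 32: x=[4.2240] v=[-1.4598]
Step 33: x=[4.1606] v=[-1.2679]
Step 34: x=[4.1072] v=[-1.0678]
Step 35: x=[4.0642] v=[-0.8607]
Step 36: x=[4.0318] v=[-0.6480]
Step 37: x=[4.0102] v=[-0.4311]
Step 38: x=[3.9996] v=[-0.2114]
Step 39: x=[4.0001] v=[0.0097]
First v>=0 after going negative at step 39, time=1.9500

Answer: 1.9500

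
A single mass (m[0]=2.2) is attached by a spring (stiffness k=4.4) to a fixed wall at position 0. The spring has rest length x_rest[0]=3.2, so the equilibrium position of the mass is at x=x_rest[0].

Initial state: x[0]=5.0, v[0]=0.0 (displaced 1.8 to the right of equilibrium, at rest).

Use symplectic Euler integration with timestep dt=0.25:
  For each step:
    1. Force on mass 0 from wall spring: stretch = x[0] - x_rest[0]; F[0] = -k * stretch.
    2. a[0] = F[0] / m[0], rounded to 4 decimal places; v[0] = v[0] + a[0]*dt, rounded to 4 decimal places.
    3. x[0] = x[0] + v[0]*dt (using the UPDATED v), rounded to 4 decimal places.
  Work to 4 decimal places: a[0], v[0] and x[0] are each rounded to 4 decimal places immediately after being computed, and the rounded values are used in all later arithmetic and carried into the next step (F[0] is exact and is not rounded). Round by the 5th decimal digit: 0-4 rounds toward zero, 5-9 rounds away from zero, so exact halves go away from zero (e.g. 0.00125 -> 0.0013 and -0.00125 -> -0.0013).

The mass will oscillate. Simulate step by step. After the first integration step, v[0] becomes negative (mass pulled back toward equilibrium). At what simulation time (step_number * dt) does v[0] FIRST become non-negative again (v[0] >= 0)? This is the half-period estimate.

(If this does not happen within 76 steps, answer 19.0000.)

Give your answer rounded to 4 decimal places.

Step 0: x=[5.0000] v=[0.0000]
Step 1: x=[4.7750] v=[-0.9000]
Step 2: x=[4.3531] v=[-1.6875]
Step 3: x=[3.7871] v=[-2.2641]
Step 4: x=[3.1477] v=[-2.5577]
Step 5: x=[2.5148] v=[-2.5316]
Step 6: x=[1.9676] v=[-2.1890]
Step 7: x=[1.5744] v=[-1.5728]
Step 8: x=[1.3844] v=[-0.7600]
Step 9: x=[1.4214] v=[0.1478]
First v>=0 after going negative at step 9, time=2.2500

Answer: 2.2500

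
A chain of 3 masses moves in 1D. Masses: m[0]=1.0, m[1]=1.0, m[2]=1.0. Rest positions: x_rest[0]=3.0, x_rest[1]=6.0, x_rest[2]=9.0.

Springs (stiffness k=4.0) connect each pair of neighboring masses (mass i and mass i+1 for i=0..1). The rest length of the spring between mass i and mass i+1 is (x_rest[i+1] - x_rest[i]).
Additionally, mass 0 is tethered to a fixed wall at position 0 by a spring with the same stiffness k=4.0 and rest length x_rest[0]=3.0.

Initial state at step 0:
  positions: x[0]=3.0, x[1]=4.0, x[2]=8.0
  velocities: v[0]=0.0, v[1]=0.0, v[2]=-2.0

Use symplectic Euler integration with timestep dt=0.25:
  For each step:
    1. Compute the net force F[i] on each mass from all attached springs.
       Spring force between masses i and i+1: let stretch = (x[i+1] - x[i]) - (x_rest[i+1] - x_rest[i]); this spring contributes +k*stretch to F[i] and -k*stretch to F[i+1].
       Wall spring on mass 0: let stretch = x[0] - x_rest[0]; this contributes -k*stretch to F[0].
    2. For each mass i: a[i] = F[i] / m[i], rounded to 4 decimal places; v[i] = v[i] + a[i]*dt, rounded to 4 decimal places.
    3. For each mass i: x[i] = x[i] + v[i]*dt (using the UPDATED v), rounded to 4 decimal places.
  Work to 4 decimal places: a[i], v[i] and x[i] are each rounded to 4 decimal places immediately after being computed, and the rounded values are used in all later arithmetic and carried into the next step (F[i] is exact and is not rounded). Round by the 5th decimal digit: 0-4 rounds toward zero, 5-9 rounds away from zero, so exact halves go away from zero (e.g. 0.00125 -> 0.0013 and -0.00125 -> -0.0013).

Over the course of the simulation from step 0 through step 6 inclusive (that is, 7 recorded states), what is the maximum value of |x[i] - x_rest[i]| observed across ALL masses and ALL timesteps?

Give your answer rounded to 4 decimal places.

Answer: 2.5156

Derivation:
Step 0: x=[3.0000 4.0000 8.0000] v=[0.0000 0.0000 -2.0000]
Step 1: x=[2.5000 4.7500 7.2500] v=[-2.0000 3.0000 -3.0000]
Step 2: x=[1.9375 5.5625 6.6250] v=[-2.2500 3.2500 -2.5000]
Step 3: x=[1.7969 5.7344 6.4844] v=[-0.5625 0.6875 -0.5625]
Step 4: x=[2.1914 5.1094 6.9063] v=[1.5781 -2.5000 1.6875]
Step 5: x=[2.7676 4.2041 7.6290] v=[2.3047 -3.6211 2.8906]
Step 6: x=[3.0110 3.7959 8.2454] v=[0.9736 -1.6327 2.4657]
Max displacement = 2.5156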